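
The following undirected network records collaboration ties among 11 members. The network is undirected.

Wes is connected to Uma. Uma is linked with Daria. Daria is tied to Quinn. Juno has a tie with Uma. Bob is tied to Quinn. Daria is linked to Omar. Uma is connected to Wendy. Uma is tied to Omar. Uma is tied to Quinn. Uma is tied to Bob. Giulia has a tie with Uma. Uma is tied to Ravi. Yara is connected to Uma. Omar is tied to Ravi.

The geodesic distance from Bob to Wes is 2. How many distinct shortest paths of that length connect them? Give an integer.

1

The shortest distance is 2, and the only length-2 path is Bob–Uma–Wes. So there is exactly 1 shortest path.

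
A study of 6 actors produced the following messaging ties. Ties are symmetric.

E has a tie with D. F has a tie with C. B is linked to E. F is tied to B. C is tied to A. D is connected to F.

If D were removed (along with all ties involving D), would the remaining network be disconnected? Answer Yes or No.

No

Even without D, every remaining node can still reach every other (the residual graph is connected), so D is not a cut vertex.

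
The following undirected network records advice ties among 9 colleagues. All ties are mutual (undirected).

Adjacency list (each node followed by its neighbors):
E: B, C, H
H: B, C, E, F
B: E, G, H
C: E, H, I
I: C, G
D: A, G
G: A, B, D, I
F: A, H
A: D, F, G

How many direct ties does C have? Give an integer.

3

C is directly tied to E, H, and I. That is 3 neighbors, so the degree of C is 3.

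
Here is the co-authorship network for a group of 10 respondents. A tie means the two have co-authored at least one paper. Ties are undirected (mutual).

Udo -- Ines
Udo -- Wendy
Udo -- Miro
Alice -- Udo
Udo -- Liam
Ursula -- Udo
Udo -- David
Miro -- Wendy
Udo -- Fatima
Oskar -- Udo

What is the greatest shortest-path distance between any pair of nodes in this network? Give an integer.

2

Eccentricity of each node (its greatest distance to any other): Alice:2, David:2, Fatima:2, Ines:2, Liam:2, Miro:2, Oskar:2, Udo:1, Ursula:2, Wendy:2.
The maximum eccentricity is 2, realized for instance by the pair Oskar–Ines via Oskar – Udo – Ines. So the diameter is 2.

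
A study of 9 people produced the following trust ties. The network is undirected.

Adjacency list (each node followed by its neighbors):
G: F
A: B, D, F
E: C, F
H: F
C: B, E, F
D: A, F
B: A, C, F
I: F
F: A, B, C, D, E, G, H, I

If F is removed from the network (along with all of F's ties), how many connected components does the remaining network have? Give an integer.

4

Without F, the remaining ties split the others into: {A, B, C, D, E}; {I}; {H}; {G}.
That's 4 separate components.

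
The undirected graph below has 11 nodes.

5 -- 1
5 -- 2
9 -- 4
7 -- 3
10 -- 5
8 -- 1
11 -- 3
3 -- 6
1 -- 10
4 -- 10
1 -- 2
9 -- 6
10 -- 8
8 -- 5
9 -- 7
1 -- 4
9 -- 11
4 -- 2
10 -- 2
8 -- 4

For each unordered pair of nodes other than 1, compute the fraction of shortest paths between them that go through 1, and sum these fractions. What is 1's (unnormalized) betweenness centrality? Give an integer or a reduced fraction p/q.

7/4

Pairs whose geodesics pass through 1 — 4–5: 1/4; 2–8: 1/4; 5–9: 1/4; 5–7: 1/4; 5–11: 1/4; 5–6: 1/4; 5–3: 3/12.
All other pairs contribute 0.
Summing the contributions gives betweenness(1) = 7/4.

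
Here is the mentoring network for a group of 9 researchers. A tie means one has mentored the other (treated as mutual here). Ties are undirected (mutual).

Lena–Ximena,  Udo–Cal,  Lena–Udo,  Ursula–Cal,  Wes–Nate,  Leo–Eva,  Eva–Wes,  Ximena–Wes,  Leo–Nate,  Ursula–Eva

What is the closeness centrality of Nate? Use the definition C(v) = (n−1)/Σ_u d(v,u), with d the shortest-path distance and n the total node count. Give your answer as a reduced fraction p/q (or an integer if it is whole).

2/5

Distances from Nate: Cal:4, Eva:2, Lena:3, Leo:1, Udo:4, Ursula:3, Wes:1, Ximena:2. Sum = 20.
n = 9, so closeness = 8/20 = 2/5.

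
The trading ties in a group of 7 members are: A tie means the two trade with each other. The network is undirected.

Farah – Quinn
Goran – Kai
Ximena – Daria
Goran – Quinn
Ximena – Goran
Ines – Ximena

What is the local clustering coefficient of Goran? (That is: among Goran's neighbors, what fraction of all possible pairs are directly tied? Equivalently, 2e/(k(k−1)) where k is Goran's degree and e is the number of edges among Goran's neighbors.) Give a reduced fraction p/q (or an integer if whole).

Goran's neighbors: Kai, Quinn, and Ximena (k = 3).
Possible neighbor pairs: C(3,2) = 3. Edges among them: none → e = 0.
Clustering(Goran) = 0/3 = 0.

0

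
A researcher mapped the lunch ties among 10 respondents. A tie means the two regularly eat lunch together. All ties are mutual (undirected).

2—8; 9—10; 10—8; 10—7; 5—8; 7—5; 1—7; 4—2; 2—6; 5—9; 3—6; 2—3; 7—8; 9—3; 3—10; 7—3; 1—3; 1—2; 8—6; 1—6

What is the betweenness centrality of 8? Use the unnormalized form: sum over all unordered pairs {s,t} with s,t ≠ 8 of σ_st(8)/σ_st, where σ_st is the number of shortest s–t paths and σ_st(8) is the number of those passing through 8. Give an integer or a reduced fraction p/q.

Pairs whose geodesics pass through 8 — 7–6: 1/3; 7–4: 1/3; 7–2: 1/3; 5–6: 1; 5–10: 1/3; 5–4: 1; 5–2: 1; 6–10: 1/2; 10–4: 1/2; 10–2: 1/2.
All other pairs contribute 0.
Summing the contributions gives betweenness(8) = 35/6.

35/6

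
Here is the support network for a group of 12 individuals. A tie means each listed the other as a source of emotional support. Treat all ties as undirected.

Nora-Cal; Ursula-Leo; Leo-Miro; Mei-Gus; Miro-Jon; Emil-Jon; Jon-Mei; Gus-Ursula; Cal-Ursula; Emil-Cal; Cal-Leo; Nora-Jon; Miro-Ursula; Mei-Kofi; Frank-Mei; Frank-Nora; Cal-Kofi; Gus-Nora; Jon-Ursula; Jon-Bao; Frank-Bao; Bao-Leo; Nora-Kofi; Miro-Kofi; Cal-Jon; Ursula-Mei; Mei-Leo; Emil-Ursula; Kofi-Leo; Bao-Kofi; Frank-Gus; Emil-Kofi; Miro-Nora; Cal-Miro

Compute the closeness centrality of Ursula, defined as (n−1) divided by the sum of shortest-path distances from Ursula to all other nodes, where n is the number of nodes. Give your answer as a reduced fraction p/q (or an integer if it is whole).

Distances from Ursula: Bao:2, Cal:1, Emil:1, Frank:2, Gus:1, Jon:1, Kofi:2, Leo:1, Mei:1, Miro:1, Nora:2. Sum = 15.
n = 12, so closeness = 11/15.

11/15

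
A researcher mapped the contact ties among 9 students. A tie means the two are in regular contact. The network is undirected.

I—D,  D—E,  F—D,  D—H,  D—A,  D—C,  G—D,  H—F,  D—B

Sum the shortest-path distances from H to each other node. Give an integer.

14

Distances from H: A:2, B:2, C:2, D:1, E:2, F:1, G:2, I:2.
Sum = 2 + 2 + 2 + 1 + 2 + 1 + 2 + 2 = 14.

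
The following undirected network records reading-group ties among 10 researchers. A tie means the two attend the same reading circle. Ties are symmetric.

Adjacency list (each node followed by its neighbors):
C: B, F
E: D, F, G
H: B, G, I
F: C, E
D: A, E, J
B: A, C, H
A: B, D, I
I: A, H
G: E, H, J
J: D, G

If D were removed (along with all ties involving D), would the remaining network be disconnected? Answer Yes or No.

No

Even without D, every remaining node can still reach every other (the residual graph is connected), so D is not a cut vertex.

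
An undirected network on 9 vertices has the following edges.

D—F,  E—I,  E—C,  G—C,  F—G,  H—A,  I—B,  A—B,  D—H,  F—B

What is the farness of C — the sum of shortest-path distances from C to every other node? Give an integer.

Distances from C: A:4, B:3, D:3, E:1, F:2, G:1, H:4, I:2.
Sum = 4 + 3 + 3 + 1 + 2 + 1 + 4 + 2 = 20.

20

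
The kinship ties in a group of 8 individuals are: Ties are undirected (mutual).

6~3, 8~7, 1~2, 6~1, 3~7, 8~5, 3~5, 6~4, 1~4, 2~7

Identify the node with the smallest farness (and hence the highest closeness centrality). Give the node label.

Farness (sum of distances to all others) for each node — 1:13, 2:13, 3:11, 4:16, 5:15, 6:12, 7:12, 8:16.
The smallest farness is 11, for 3, so 3 has the highest closeness.

3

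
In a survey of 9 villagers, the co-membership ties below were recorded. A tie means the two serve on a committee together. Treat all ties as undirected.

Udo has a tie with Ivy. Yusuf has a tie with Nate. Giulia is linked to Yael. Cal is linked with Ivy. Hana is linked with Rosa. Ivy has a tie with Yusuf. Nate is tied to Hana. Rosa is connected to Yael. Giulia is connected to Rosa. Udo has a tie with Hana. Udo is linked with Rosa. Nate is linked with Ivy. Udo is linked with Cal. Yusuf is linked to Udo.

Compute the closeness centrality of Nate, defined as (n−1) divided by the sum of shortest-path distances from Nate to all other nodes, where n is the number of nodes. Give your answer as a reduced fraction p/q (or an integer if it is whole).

8/15

Distances from Nate: Cal:2, Giulia:3, Hana:1, Ivy:1, Rosa:2, Udo:2, Yael:3, Yusuf:1. Sum = 15.
n = 9, so closeness = 8/15.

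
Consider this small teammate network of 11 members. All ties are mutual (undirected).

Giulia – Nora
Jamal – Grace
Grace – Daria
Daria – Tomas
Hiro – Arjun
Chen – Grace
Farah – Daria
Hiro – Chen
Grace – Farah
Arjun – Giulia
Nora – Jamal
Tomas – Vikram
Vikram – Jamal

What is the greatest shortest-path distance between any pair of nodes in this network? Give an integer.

Eccentricity of each node (its greatest distance to any other): Arjun:5, Chen:3, Daria:4, Farah:4, Giulia:4, Grace:3, Hiro:4, Jamal:3, Nora:3, Tomas:5, Vikram:4.
The maximum eccentricity is 5, realized for instance by the pair Arjun–Tomas via Arjun – Giulia – Nora – Jamal – Vikram – Tomas. So the diameter is 5.

5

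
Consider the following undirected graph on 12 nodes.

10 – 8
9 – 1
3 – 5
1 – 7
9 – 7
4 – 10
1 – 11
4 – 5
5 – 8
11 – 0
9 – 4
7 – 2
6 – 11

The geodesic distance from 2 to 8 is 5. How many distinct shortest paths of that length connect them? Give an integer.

2

The shortest distance is 5. The length-5 paths are: 2–7–9–4–10–8; 2–7–9–4–5–8.
That gives 2 distinct shortest paths.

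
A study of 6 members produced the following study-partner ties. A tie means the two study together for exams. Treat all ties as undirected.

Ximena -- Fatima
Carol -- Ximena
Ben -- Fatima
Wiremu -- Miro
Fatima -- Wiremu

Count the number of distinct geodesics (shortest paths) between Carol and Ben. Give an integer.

The shortest distance is 3, and the only length-3 path is Carol–Ximena–Fatima–Ben. So there is exactly 1 shortest path.

1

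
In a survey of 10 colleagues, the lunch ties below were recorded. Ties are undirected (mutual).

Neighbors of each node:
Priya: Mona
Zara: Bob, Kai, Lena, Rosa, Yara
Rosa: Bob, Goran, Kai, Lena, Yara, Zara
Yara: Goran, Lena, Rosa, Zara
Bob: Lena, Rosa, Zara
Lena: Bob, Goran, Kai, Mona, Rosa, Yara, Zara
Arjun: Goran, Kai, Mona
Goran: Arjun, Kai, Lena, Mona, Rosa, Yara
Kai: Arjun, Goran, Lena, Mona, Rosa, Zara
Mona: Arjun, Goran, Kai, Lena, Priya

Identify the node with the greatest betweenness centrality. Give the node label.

Mona

Unnormalized betweenness of each node: Arjun:0, Bob:0, Goran:49/12, Kai:17/4, Lena:41/6, Mona:17/2, Priya:0, Rosa:2, Yara:1/4, Zara:13/12.
Mona has the largest value, 17/2, making it the main broker — the node through which the most shortest paths run.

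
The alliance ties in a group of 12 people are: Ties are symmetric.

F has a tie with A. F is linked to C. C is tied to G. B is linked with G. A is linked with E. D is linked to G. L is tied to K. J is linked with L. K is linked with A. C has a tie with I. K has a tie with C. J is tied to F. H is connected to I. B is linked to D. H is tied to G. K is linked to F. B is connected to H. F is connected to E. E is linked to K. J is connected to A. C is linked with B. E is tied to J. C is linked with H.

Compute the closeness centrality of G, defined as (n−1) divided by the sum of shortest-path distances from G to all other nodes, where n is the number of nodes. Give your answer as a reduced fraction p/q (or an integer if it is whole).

Distances from G: A:3, B:1, C:1, D:1, E:3, F:2, H:1, I:2, J:3, K:2, L:3. Sum = 22.
n = 12, so closeness = 11/22 = 1/2.

1/2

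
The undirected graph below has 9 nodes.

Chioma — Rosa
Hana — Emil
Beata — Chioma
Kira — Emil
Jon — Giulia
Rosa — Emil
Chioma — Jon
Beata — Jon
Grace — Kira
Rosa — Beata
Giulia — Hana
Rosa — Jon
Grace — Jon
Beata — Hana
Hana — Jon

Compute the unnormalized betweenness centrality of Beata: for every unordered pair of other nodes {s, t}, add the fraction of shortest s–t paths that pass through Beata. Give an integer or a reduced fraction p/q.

5/6

Pairs whose geodesics pass through Beata — Rosa–Hana: 1/3; Hana–Chioma: 1/2.
All other pairs contribute 0.
Summing the contributions gives betweenness(Beata) = 5/6.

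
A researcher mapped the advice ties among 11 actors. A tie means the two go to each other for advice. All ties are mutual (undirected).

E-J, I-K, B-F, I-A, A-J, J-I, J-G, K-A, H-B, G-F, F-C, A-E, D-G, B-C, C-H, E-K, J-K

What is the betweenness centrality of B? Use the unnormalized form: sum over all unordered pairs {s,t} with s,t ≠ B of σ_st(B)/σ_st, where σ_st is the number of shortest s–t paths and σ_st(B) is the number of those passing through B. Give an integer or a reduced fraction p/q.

Pairs whose geodesics pass through B — A–H: 1/2; I–H: 1/2; E–H: 1/2; J–H: 1/2; K–H: 1/2; H–G: 1/2; H–F: 1/2; H–D: 1/2.
All other pairs contribute 0.
Summing the contributions gives betweenness(B) = 4.

4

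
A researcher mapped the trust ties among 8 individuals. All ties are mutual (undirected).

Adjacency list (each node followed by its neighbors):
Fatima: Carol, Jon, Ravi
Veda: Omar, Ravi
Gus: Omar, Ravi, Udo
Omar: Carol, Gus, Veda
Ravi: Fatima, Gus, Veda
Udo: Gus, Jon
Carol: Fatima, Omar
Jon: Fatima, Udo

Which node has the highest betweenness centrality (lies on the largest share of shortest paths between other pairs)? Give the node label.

Unnormalized betweenness of each node: Carol:3/2, Fatima:5, Gus:9/2, Jon:3/2, Omar:7/2, Ravi:4, Udo:3/2, Veda:1/2.
Fatima has the largest value, 5, making it the main broker — the node through which the most shortest paths run.

Fatima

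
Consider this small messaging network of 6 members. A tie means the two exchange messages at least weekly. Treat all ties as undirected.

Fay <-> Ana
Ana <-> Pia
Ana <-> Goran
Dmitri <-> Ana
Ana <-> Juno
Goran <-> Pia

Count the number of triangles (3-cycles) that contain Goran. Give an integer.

Goran's neighbors: Ana and Pia.
Neighbor pairs that are themselves tied: Goran–Ana–Pia. Each forms one triangle with Goran, for 1 in total.

1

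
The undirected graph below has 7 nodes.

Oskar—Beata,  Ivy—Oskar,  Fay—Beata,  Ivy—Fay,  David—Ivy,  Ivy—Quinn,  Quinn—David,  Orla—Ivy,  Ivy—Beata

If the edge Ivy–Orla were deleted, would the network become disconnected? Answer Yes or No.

Yes

Without the Ivy–Orla edge there is no alternate route between Ivy and Orla, so the network disconnects. It is a bridge.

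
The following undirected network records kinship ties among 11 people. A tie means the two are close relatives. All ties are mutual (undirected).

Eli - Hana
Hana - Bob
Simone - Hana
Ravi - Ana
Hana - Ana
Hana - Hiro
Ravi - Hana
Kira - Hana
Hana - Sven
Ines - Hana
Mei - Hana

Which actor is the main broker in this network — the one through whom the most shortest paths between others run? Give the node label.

Unnormalized betweenness of each node: Ana:0, Bob:0, Eli:0, Hana:44, Hiro:0, Ines:0, Kira:0, Mei:0, Ravi:0, Simone:0, Sven:0.
Hana has the largest value, 44, making it the main broker — the node through which the most shortest paths run.

Hana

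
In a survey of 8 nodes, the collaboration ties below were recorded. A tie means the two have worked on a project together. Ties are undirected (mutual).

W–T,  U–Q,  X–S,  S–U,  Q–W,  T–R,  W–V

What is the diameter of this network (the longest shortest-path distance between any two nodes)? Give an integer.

Eccentricity of each node (its greatest distance to any other): Q:3, R:6, S:5, T:5, U:4, V:5, W:4, X:6.
The maximum eccentricity is 6, realized for instance by the pair X–R via X – S – U – Q – W – T – R. So the diameter is 6.

6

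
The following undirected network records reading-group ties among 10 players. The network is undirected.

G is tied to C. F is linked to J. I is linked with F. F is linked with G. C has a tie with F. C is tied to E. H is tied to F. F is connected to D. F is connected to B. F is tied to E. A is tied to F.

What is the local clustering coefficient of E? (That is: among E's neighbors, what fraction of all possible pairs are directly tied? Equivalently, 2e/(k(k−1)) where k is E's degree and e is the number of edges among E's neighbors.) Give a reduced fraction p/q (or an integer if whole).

1

E's neighbors: C and F (k = 2).
Possible neighbor pairs: C(2,2) = 1. Edges among them: C–F → e = 1.
Clustering(E) = 1/1.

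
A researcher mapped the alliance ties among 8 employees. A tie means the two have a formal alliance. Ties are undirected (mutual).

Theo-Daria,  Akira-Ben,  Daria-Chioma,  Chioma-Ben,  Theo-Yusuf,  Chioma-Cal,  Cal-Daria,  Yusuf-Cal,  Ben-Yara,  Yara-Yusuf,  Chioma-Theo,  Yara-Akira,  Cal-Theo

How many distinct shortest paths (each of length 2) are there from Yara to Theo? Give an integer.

The shortest distance is 2, and the only length-2 path is Yara–Yusuf–Theo. So there is exactly 1 shortest path.

1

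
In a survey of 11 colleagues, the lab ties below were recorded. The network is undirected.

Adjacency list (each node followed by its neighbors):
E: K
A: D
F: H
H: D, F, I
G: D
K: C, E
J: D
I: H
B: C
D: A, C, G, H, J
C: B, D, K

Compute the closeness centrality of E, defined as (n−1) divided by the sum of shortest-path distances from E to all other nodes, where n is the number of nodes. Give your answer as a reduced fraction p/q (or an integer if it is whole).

Distances from E: A:4, B:3, C:2, D:3, F:5, G:4, H:4, I:5, J:4, K:1. Sum = 35.
n = 11, so closeness = 10/35 = 2/7.

2/7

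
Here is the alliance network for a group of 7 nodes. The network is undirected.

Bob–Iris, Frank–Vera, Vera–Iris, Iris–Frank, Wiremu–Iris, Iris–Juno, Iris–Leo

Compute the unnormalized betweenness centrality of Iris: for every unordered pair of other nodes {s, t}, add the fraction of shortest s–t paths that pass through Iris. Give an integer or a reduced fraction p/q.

14

Pairs whose geodesics pass through Iris — Juno–Leo: 1; Juno–Bob: 1; Juno–Wiremu: 1; Juno–Vera: 1; Juno–Frank: 1; Leo–Bob: 1; Leo–Wiremu: 1; Leo–Vera: 1; Leo–Frank: 1; Bob–Wiremu: 1; Bob–Vera: 1; Bob–Frank: 1; Wiremu–Vera: 1; Wiremu–Frank: 1.
All other pairs contribute 0.
Summing the contributions gives betweenness(Iris) = 14.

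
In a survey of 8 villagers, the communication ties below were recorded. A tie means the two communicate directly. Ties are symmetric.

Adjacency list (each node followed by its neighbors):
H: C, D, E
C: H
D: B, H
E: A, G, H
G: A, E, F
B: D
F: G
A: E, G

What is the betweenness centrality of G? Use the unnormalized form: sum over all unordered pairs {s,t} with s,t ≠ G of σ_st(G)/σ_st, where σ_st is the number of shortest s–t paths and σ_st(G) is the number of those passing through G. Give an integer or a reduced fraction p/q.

Pairs whose geodesics pass through G — F–H: 1; F–E: 1; F–A: 1; F–D: 1; F–C: 1; F–B: 1.
All other pairs contribute 0.
Summing the contributions gives betweenness(G) = 6.

6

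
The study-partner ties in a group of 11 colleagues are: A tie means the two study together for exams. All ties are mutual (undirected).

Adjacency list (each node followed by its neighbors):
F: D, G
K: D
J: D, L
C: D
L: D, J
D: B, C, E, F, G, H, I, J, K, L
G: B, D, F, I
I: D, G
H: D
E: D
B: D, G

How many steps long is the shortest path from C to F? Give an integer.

One shortest route is C – D – F, which uses 2 edges, and C and F are not directly tied, so nothing shorter exists. So d(C,F) = 2.

2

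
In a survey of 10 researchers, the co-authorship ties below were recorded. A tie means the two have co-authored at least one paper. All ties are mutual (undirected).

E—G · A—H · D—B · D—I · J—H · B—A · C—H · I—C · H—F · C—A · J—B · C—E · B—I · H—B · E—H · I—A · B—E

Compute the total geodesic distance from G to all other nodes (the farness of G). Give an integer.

Distances from G: A:3, B:2, C:2, D:3, E:1, F:3, H:2, I:3, J:3.
Sum = 3 + 2 + 2 + 3 + 1 + 3 + 2 + 3 + 3 = 22.

22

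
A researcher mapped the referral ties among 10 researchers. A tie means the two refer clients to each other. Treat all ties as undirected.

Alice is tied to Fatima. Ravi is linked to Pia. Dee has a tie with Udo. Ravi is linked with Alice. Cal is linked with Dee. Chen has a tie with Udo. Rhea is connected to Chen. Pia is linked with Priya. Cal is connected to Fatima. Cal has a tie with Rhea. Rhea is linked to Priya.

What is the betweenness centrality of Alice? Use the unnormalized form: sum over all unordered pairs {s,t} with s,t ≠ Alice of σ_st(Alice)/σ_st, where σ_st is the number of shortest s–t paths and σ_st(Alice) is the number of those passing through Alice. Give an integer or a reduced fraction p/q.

Pairs whose geodesics pass through Alice — Dee–Ravi: 1; Cal–Ravi: 1; Fatima–Ravi: 1; Fatima–Pia: 1; Ravi–Udo: 1/2.
All other pairs contribute 0.
Summing the contributions gives betweenness(Alice) = 9/2.

9/2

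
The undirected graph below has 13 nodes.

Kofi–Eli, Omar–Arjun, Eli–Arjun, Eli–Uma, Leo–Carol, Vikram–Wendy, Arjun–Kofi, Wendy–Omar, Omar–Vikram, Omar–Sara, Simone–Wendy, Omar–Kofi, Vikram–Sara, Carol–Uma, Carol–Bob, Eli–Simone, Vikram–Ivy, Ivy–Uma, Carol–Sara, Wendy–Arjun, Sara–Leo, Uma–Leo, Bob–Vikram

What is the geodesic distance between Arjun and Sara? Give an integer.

2

One shortest route is Arjun – Omar – Sara, which uses 2 edges, and Arjun and Sara are not directly tied, so nothing shorter exists. So d(Arjun,Sara) = 2.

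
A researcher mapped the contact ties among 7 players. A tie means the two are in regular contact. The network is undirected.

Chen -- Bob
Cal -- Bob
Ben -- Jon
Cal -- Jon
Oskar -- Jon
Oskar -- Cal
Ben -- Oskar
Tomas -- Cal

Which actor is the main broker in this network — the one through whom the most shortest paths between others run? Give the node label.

Unnormalized betweenness of each node: Ben:0, Bob:5, Cal:11, Chen:0, Jon:2, Oskar:2, Tomas:0.
Cal has the largest value, 11, making it the main broker — the node through which the most shortest paths run.

Cal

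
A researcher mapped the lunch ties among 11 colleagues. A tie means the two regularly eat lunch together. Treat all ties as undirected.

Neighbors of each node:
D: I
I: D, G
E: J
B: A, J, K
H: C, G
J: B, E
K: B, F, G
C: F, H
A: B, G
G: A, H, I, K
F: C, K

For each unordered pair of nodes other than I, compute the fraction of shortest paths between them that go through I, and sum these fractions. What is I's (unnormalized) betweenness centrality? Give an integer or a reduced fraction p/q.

9

Pairs whose geodesics pass through I — B–D: 2/2; D–H: 1; D–C: 1; D–K: 1; D–A: 1; D–E: 2/2; D–F: 1; D–J: 2/2; D–G: 1.
All other pairs contribute 0.
Summing the contributions gives betweenness(I) = 9.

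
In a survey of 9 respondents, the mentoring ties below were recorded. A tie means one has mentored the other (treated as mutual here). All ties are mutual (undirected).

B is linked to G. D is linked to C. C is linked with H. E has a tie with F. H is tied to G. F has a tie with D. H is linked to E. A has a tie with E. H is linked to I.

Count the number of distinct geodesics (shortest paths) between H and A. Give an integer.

1

The shortest distance is 2, and the only length-2 path is H–E–A. So there is exactly 1 shortest path.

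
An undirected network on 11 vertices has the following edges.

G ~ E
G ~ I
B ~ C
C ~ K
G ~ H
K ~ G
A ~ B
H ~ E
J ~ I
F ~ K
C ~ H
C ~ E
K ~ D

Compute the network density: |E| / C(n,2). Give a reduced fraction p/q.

13/55

There are 13 edges and 11 nodes, so the maximum possible is C(11,2) = 55.
Density = 13/55.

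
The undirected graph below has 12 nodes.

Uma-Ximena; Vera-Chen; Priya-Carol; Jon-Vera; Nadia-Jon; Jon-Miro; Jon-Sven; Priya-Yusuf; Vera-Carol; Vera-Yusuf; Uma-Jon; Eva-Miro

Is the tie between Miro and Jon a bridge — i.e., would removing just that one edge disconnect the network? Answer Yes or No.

Without the Miro–Jon edge there is no alternate route between Miro and Jon, so the network disconnects. It is a bridge.

Yes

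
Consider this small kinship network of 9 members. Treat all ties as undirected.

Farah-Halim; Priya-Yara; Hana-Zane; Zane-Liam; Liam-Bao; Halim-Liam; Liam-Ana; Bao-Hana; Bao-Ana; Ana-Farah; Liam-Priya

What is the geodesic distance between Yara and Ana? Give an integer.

3

One shortest route is Yara – Priya – Liam – Ana, which uses 3 edges, and at distance 2 from Yara we only reach {Liam}, which does not include Ana. So d(Yara,Ana) = 3.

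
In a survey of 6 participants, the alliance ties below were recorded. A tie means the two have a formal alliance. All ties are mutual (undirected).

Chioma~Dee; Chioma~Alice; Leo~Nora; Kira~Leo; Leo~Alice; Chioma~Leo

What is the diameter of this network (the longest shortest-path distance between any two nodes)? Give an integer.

3

Eccentricity of each node (its greatest distance to any other): Alice:2, Chioma:2, Dee:3, Kira:3, Leo:2, Nora:3.
The maximum eccentricity is 3, realized for instance by the pair Nora–Dee via Nora – Leo – Chioma – Dee. So the diameter is 3.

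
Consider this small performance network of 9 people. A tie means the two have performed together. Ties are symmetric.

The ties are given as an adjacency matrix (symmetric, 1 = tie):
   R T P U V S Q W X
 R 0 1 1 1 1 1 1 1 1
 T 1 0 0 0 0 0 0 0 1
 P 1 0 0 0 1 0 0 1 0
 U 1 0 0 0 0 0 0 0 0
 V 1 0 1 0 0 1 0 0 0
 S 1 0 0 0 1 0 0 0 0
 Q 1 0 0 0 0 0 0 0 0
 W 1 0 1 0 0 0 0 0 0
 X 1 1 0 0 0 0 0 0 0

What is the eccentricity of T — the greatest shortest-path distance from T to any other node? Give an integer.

Distances from T: P:2, Q:2, R:1, S:2, U:2, V:2, W:2, X:1.
The largest is 2 (to P, U, V, S, Q, and W), so the eccentricity of T is 2.

2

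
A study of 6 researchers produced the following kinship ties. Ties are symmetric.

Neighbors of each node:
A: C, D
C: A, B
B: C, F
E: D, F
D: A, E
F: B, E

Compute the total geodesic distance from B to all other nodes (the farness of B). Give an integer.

Distances from B: A:2, C:1, D:3, E:2, F:1.
Sum = 2 + 1 + 3 + 2 + 1 = 9.

9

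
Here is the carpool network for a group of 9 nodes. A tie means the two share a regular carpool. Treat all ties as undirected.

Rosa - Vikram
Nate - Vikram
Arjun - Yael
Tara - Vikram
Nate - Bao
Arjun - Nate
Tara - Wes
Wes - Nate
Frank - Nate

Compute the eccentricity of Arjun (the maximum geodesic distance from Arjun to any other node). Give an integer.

3

Distances from Arjun: Bao:2, Frank:2, Nate:1, Rosa:3, Tara:3, Vikram:2, Wes:2, Yael:1.
The largest is 3 (to Tara and Rosa), so the eccentricity of Arjun is 3.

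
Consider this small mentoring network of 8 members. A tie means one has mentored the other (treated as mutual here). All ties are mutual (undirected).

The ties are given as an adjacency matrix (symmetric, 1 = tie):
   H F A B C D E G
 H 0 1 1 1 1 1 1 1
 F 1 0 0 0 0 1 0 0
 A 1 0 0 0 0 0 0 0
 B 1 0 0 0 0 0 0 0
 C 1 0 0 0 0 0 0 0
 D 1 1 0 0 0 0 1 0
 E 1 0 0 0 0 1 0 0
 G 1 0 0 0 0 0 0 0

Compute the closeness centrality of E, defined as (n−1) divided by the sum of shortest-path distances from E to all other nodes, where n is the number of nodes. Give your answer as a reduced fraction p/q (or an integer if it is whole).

7/12

Distances from E: A:2, B:2, C:2, D:1, F:2, G:2, H:1. Sum = 12.
n = 8, so closeness = 7/12.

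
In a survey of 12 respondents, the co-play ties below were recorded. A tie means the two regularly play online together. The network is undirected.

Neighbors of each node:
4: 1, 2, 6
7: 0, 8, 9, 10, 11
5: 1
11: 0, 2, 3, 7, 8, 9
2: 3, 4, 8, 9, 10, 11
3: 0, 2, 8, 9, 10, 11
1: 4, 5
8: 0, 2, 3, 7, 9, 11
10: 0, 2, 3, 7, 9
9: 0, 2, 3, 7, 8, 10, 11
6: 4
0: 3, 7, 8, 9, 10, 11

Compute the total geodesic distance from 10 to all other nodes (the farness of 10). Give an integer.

21

Distances from 10: 0:1, 1:3, 2:1, 3:1, 4:2, 5:4, 6:3, 7:1, 8:2, 9:1, 11:2.
Sum = 1 + 3 + 1 + 1 + 2 + 4 + 3 + 1 + 2 + 1 + 2 = 21.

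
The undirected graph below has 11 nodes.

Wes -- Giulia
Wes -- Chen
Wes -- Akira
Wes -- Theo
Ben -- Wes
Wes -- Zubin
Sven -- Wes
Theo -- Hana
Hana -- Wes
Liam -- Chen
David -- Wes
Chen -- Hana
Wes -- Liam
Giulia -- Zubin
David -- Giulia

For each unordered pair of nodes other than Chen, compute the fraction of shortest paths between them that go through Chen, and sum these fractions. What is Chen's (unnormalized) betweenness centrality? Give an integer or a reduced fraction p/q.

Pairs whose geodesics pass through Chen — Liam–Hana: 1/2.
All other pairs contribute 0.
Summing the contributions gives betweenness(Chen) = 1/2.

1/2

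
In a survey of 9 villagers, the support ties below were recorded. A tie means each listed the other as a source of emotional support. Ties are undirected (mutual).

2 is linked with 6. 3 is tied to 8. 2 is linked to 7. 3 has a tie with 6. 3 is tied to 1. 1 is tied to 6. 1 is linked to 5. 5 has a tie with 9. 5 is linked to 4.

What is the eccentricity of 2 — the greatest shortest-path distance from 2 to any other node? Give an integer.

4

Distances from 2: 1:2, 3:2, 4:4, 5:3, 6:1, 7:1, 8:3, 9:4.
The largest is 4 (to 4 and 9), so the eccentricity of 2 is 4.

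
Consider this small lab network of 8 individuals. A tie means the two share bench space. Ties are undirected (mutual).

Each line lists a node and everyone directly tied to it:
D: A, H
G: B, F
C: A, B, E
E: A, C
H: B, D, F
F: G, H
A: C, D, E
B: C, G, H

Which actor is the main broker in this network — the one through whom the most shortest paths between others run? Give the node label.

B

Unnormalized betweenness of each node: A:17/6, B:43/6, C:31/6, D:17/6, E:0, F:1, G:4/3, H:17/3.
B has the largest value, 43/6, making it the main broker — the node through which the most shortest paths run.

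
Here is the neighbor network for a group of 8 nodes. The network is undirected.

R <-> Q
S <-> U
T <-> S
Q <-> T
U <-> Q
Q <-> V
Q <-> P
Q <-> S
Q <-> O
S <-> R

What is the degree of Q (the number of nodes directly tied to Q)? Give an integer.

Q is directly tied to O, P, R, S, T, U, and V. That is 7 neighbors, so the degree of Q is 7.

7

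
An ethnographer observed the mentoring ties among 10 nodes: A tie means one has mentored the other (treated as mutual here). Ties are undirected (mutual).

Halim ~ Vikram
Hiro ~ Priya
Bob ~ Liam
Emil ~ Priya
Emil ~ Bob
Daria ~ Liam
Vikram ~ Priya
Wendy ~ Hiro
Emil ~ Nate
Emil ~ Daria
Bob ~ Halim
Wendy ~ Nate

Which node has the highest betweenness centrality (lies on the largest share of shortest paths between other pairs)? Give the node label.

Emil

Unnormalized betweenness of each node: Bob:8, Daria:5/2, Emil:35/2, Halim:2, Hiro:5/2, Liam:1, Nate:9/2, Priya:21/2, Vikram:5/2, Wendy:1.
Emil has the largest value, 35/2, making it the main broker — the node through which the most shortest paths run.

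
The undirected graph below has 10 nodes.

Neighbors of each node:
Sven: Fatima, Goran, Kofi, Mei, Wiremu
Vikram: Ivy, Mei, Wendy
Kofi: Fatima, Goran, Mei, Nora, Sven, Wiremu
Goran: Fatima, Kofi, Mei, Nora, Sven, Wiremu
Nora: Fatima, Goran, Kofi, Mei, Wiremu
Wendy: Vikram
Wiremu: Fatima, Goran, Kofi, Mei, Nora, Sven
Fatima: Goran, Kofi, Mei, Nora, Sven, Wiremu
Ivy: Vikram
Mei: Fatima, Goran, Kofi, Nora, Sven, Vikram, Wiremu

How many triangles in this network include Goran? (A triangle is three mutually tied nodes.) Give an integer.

14

Goran's neighbors: Fatima, Kofi, Mei, Nora, Sven, and Wiremu.
Neighbor pairs that are themselves tied: Goran–Fatima–Kofi; Goran–Fatima–Mei; Goran–Fatima–Nora; Goran–Fatima–Sven; Goran–Fatima–Wiremu; Goran–Kofi–Mei; Goran–Kofi–Nora; Goran–Kofi–Sven; Goran–Kofi–Wiremu; Goran–Mei–Nora; Goran–Mei–Sven; Goran–Mei–Wiremu; Goran–Nora–Wiremu; Goran–Sven–Wiremu. Each forms one triangle with Goran, for 14 in total.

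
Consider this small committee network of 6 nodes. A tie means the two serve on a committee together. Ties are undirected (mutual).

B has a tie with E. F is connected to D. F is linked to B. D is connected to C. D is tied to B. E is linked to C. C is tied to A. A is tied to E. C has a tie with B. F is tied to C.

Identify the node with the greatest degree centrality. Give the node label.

C

Degrees — A:2, B:4, C:5, D:3, E:3, F:3.
The maximum is 5, attained only by C.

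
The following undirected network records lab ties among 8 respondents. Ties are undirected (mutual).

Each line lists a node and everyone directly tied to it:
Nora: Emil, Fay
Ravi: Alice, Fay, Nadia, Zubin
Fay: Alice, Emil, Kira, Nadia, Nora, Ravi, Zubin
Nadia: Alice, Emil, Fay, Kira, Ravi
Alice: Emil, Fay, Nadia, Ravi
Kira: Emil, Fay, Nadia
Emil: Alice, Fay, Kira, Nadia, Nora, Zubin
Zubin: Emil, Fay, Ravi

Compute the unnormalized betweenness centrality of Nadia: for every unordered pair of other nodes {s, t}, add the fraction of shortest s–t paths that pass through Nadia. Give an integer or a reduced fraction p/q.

Pairs whose geodesics pass through Nadia — Alice–Kira: 1/3; Kira–Ravi: 1/2; Emil–Ravi: 1/4.
All other pairs contribute 0.
Summing the contributions gives betweenness(Nadia) = 13/12.

13/12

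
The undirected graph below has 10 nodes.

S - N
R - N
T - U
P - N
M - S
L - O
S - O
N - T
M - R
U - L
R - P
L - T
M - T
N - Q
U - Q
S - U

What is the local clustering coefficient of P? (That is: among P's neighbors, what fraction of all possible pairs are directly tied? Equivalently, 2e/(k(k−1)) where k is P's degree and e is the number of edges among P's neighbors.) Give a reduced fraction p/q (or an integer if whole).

P's neighbors: N and R (k = 2).
Possible neighbor pairs: C(2,2) = 1. Edges among them: N–R → e = 1.
Clustering(P) = 1/1.

1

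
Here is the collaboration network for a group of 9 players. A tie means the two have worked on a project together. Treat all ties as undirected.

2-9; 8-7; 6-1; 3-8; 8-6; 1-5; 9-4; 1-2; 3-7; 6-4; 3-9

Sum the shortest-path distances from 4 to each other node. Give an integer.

Distances from 4: 1:2, 2:2, 3:2, 5:3, 6:1, 7:3, 8:2, 9:1.
Sum = 2 + 2 + 2 + 3 + 1 + 3 + 2 + 1 = 16.

16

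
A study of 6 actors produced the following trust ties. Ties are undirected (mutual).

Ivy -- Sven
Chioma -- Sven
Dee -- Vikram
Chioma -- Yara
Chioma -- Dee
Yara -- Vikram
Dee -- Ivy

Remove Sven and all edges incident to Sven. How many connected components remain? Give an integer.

Sven's neighbors (Chioma and Ivy) remain reachable from one another through other ties, so the rest of the network stays in one piece.

1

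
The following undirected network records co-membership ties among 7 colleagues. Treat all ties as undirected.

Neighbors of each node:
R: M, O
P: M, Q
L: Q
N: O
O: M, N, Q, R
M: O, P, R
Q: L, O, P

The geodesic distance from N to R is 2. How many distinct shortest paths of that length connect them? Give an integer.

The shortest distance is 2, and the only length-2 path is N–O–R. So there is exactly 1 shortest path.

1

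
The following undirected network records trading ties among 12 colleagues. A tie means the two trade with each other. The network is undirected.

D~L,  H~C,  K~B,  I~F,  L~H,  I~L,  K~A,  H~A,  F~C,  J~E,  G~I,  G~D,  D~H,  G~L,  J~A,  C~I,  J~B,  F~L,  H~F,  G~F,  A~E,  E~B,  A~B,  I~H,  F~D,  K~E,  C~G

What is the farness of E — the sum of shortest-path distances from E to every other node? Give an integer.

Distances from E: A:1, B:1, C:3, D:3, F:3, G:4, H:2, I:3, J:1, K:1, L:3.
Sum = 1 + 1 + 3 + 3 + 3 + 4 + 2 + 3 + 1 + 1 + 3 = 25.

25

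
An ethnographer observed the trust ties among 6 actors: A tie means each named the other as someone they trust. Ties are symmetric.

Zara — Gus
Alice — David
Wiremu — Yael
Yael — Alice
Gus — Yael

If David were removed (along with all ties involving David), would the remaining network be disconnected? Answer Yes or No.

No

Even without David, every remaining node can still reach every other (the residual graph is connected), so David is not a cut vertex.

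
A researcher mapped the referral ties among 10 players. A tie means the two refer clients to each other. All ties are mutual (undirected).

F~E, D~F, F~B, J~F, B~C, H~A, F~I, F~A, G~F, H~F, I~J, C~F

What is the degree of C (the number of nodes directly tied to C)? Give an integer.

2

C is directly tied to B and F. That is 2 neighbors, so the degree of C is 2.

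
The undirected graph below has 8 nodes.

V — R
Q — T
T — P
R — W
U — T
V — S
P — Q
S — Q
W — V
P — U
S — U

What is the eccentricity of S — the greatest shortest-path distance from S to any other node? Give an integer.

Distances from S: P:2, Q:1, R:2, T:2, U:1, V:1, W:2.
The largest is 2 (to R, W, P, and T), so the eccentricity of S is 2.

2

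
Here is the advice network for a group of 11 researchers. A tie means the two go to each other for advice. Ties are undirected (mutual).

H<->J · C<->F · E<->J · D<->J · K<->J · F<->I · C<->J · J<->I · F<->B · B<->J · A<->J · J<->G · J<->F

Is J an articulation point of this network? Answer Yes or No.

Removing J leaves {H} with no path to {B, C, F, and I}, so the network splits into 7 components. J is a cut vertex.

Yes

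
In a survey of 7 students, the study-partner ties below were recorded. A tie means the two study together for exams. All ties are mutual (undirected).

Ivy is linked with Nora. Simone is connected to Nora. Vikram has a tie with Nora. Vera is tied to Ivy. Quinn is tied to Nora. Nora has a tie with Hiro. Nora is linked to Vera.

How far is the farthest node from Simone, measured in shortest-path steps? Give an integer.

2

Distances from Simone: Hiro:2, Ivy:2, Nora:1, Quinn:2, Vera:2, Vikram:2.
The largest is 2 (to Quinn, Ivy, Vikram, Hiro, and Vera), so the eccentricity of Simone is 2.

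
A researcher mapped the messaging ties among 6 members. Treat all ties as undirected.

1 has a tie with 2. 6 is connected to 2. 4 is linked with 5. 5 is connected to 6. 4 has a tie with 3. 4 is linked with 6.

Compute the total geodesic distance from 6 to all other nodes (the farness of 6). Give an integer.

Distances from 6: 1:2, 2:1, 3:2, 4:1, 5:1.
Sum = 2 + 1 + 2 + 1 + 1 = 7.

7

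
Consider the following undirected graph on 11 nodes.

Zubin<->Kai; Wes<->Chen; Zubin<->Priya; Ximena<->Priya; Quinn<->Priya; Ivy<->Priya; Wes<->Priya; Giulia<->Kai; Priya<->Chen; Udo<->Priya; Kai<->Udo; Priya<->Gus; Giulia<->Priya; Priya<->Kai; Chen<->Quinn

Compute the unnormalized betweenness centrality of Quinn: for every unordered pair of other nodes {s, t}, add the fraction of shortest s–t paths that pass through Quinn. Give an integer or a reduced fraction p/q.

0

No shortest path between any pair of other nodes passes through Quinn.
Summing the contributions gives betweenness(Quinn) = 0.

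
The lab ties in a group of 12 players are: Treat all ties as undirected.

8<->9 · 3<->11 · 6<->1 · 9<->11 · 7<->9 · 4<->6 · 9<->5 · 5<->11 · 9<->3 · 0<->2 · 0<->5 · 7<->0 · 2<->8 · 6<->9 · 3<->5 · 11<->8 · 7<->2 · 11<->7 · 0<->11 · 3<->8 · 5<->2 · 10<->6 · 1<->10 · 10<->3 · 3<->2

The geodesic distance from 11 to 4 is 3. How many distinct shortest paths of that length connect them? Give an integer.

The shortest distance is 3, and the only length-3 path is 11–9–6–4. So there is exactly 1 shortest path.

1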